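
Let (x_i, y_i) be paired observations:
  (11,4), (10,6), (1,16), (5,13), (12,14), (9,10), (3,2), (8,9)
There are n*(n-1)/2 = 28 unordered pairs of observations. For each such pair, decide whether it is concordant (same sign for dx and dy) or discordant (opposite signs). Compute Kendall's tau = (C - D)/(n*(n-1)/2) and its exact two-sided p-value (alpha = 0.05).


Step 1: Enumerate the 28 unordered pairs (i,j) with i<j and classify each by sign(x_j-x_i) * sign(y_j-y_i).
  (1,2):dx=-1,dy=+2->D; (1,3):dx=-10,dy=+12->D; (1,4):dx=-6,dy=+9->D; (1,5):dx=+1,dy=+10->C
  (1,6):dx=-2,dy=+6->D; (1,7):dx=-8,dy=-2->C; (1,8):dx=-3,dy=+5->D; (2,3):dx=-9,dy=+10->D
  (2,4):dx=-5,dy=+7->D; (2,5):dx=+2,dy=+8->C; (2,6):dx=-1,dy=+4->D; (2,7):dx=-7,dy=-4->C
  (2,8):dx=-2,dy=+3->D; (3,4):dx=+4,dy=-3->D; (3,5):dx=+11,dy=-2->D; (3,6):dx=+8,dy=-6->D
  (3,7):dx=+2,dy=-14->D; (3,8):dx=+7,dy=-7->D; (4,5):dx=+7,dy=+1->C; (4,6):dx=+4,dy=-3->D
  (4,7):dx=-2,dy=-11->C; (4,8):dx=+3,dy=-4->D; (5,6):dx=-3,dy=-4->C; (5,7):dx=-9,dy=-12->C
  (5,8):dx=-4,dy=-5->C; (6,7):dx=-6,dy=-8->C; (6,8):dx=-1,dy=-1->C; (7,8):dx=+5,dy=+7->C
Step 2: C = 12, D = 16, total pairs = 28.
Step 3: tau = (C - D)/(n(n-1)/2) = (12 - 16)/28 = -0.142857.
Step 4: Exact two-sided p-value (enumerate n! = 40320 permutations of y under H0): p = 0.719544.
Step 5: alpha = 0.05. fail to reject H0.

tau_b = -0.1429 (C=12, D=16), p = 0.719544, fail to reject H0.


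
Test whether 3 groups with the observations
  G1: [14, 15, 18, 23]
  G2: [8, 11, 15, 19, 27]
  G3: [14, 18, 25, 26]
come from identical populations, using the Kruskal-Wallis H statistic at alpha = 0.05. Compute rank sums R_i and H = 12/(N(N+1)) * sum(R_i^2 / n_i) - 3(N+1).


Step 1: Combine all N = 13 observations and assign midranks.
sorted (value, group, rank): (8,G2,1), (11,G2,2), (14,G1,3.5), (14,G3,3.5), (15,G1,5.5), (15,G2,5.5), (18,G1,7.5), (18,G3,7.5), (19,G2,9), (23,G1,10), (25,G3,11), (26,G3,12), (27,G2,13)
Step 2: Sum ranks within each group.
R_1 = 26.5 (n_1 = 4)
R_2 = 30.5 (n_2 = 5)
R_3 = 34 (n_3 = 4)
Step 3: H = 12/(N(N+1)) * sum(R_i^2/n_i) - 3(N+1)
     = 12/(13*14) * (26.5^2/4 + 30.5^2/5 + 34^2/4) - 3*14
     = 0.065934 * 650.612 - 42
     = 0.897527.
Step 4: Ties present; correction factor C = 1 - 18/(13^3 - 13) = 0.991758. Corrected H = 0.897527 / 0.991758 = 0.904986.
Step 5: Under H0, H ~ chi^2(2); p-value = 0.636040.
Step 6: alpha = 0.05. fail to reject H0.

H = 0.9050, df = 2, p = 0.636040, fail to reject H0.


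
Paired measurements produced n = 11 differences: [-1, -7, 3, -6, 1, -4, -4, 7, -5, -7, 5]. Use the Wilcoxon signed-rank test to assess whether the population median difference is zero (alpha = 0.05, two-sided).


Step 1: Drop any zero differences (none here) and take |d_i|.
|d| = [1, 7, 3, 6, 1, 4, 4, 7, 5, 7, 5]
Step 2: Midrank |d_i| (ties get averaged ranks).
ranks: |1|->1.5, |7|->10, |3|->3, |6|->8, |1|->1.5, |4|->4.5, |4|->4.5, |7|->10, |5|->6.5, |7|->10, |5|->6.5
Step 3: Attach original signs; sum ranks with positive sign and with negative sign.
W+ = 3 + 1.5 + 10 + 6.5 = 21
W- = 1.5 + 10 + 8 + 4.5 + 4.5 + 6.5 + 10 = 45
(Check: W+ + W- = 66 should equal n(n+1)/2 = 66.)
Step 4: Test statistic W = min(W+, W-) = 21.
Step 5: Ties in |d|, so use the tie-corrected normal approximation.
        E[W] = n(n+1)/4 = 11*12/4 = 33.
        Tie groups: |d|=1 (t=2), |d|=4 (t=2), |d|=5 (t=2), |d|=7 (t=3); sum(t^3 - t) = 42.
        Var[W] = n(n+1)(2n+1)/24 - sum(t^3-t)/48 = 3036/24 - 42/48 = 125.625.
        z = (W - E[W]) / sqrt(Var[W]) = (21 - 33) / 11.2083 = -1.0706.
        Two-sided p = 2*Phi(z) = 0.284332.
Step 6: alpha = 0.05. fail to reject H0.

W+ = 21, W- = 45, W = min = 21, p = 0.284332, fail to reject H0.


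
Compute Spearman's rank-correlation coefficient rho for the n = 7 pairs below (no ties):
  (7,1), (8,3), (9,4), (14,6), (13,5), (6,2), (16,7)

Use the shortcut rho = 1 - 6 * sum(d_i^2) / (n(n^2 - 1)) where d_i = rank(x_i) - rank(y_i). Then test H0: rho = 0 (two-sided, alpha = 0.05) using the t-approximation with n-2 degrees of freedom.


Step 1: Rank x and y separately (midranks; no ties here).
rank(x): 7->2, 8->3, 9->4, 14->6, 13->5, 6->1, 16->7
rank(y): 1->1, 3->3, 4->4, 6->6, 5->5, 2->2, 7->7
Step 2: d_i = R_x(i) - R_y(i); compute d_i^2.
  (2-1)^2=1, (3-3)^2=0, (4-4)^2=0, (6-6)^2=0, (5-5)^2=0, (1-2)^2=1, (7-7)^2=0
sum(d^2) = 2.
Step 3: rho = 1 - 6*2 / (7*(7^2 - 1)) = 1 - 12/336 = 0.964286.
Step 4: Under H0, t = rho * sqrt((n-2)/(1-rho^2)) = 8.1408 ~ t(5).
Step 5: Two-sided p-value from the t-distribution with 5 df = 0.000454.
Step 6: alpha = 0.05. reject H0.

rho = 0.9643, p = 0.000454, reject H0 at alpha = 0.05.


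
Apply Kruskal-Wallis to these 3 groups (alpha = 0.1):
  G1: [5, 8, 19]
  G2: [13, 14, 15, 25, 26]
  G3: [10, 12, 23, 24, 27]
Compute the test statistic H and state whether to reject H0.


Step 1: Combine all N = 13 observations and assign midranks.
sorted (value, group, rank): (5,G1,1), (8,G1,2), (10,G3,3), (12,G3,4), (13,G2,5), (14,G2,6), (15,G2,7), (19,G1,8), (23,G3,9), (24,G3,10), (25,G2,11), (26,G2,12), (27,G3,13)
Step 2: Sum ranks within each group.
R_1 = 11 (n_1 = 3)
R_2 = 41 (n_2 = 5)
R_3 = 39 (n_3 = 5)
Step 3: H = 12/(N(N+1)) * sum(R_i^2/n_i) - 3(N+1)
     = 12/(13*14) * (11^2/3 + 41^2/5 + 39^2/5) - 3*14
     = 0.065934 * 680.733 - 42
     = 2.883516.
Step 4: No ties, so H is used without correction.
Step 5: Under H0, H ~ chi^2(2); p-value = 0.236512.
Step 6: alpha = 0.1. fail to reject H0.

H = 2.8835, df = 2, p = 0.236512, fail to reject H0.


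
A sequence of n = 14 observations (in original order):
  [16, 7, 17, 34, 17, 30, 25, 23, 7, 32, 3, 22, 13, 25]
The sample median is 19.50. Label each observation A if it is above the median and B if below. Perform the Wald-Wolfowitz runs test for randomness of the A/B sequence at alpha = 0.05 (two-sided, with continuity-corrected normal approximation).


Step 1: Compute median = 19.50; label A = above, B = below.
Labels in order: BBBABAAABABABA  (n_A = 7, n_B = 7)
Step 2: Count runs R = 10.
Step 3: Under H0 (random ordering), E[R] = 2*n_A*n_B/(n_A+n_B) + 1 = 2*7*7/14 + 1 = 8.0000.
        Var[R] = 2*n_A*n_B*(2*n_A*n_B - n_A - n_B) / ((n_A+n_B)^2 * (n_A+n_B-1)) = 8232/2548 = 3.2308.
        SD[R] = 1.7974.
Step 4: Continuity-corrected z = (R - 0.5 - E[R]) / SD[R] = (10 - 0.5 - 8.0000) / 1.7974 = 0.8345.
Step 5: Two-sided p-value via normal approximation = 2*(1 - Phi(|z|)) = 0.403986.
Step 6: alpha = 0.05. fail to reject H0.

R = 10, z = 0.8345, p = 0.403986, fail to reject H0.


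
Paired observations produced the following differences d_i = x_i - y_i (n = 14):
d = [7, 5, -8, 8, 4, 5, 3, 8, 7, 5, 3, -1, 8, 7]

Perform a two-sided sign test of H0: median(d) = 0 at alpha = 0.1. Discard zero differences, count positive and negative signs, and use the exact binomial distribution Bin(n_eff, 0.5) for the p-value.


Step 1: Discard zero differences. Original n = 14; n_eff = number of nonzero differences = 14.
Nonzero differences (with sign): +7, +5, -8, +8, +4, +5, +3, +8, +7, +5, +3, -1, +8, +7
Step 2: Count signs: positive = 12, negative = 2.
Step 3: Under H0: P(positive) = 0.5, so the number of positives S ~ Bin(14, 0.5).
Step 4: Two-sided exact p-value = sum of Bin(14,0.5) probabilities at or below the observed probability = 0.012939.
Step 5: alpha = 0.1. reject H0.

n_eff = 14, pos = 12, neg = 2, p = 0.012939, reject H0.


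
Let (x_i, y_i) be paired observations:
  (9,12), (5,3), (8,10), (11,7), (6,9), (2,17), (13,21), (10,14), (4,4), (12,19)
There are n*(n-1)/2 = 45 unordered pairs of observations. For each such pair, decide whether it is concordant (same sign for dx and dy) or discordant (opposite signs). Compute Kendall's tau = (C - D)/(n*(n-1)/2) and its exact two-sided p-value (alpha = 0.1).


Step 1: Enumerate the 45 unordered pairs (i,j) with i<j and classify each by sign(x_j-x_i) * sign(y_j-y_i).
  (1,2):dx=-4,dy=-9->C; (1,3):dx=-1,dy=-2->C; (1,4):dx=+2,dy=-5->D; (1,5):dx=-3,dy=-3->C
  (1,6):dx=-7,dy=+5->D; (1,7):dx=+4,dy=+9->C; (1,8):dx=+1,dy=+2->C; (1,9):dx=-5,dy=-8->C
  (1,10):dx=+3,dy=+7->C; (2,3):dx=+3,dy=+7->C; (2,4):dx=+6,dy=+4->C; (2,5):dx=+1,dy=+6->C
  (2,6):dx=-3,dy=+14->D; (2,7):dx=+8,dy=+18->C; (2,8):dx=+5,dy=+11->C; (2,9):dx=-1,dy=+1->D
  (2,10):dx=+7,dy=+16->C; (3,4):dx=+3,dy=-3->D; (3,5):dx=-2,dy=-1->C; (3,6):dx=-6,dy=+7->D
  (3,7):dx=+5,dy=+11->C; (3,8):dx=+2,dy=+4->C; (3,9):dx=-4,dy=-6->C; (3,10):dx=+4,dy=+9->C
  (4,5):dx=-5,dy=+2->D; (4,6):dx=-9,dy=+10->D; (4,7):dx=+2,dy=+14->C; (4,8):dx=-1,dy=+7->D
  (4,9):dx=-7,dy=-3->C; (4,10):dx=+1,dy=+12->C; (5,6):dx=-4,dy=+8->D; (5,7):dx=+7,dy=+12->C
  (5,8):dx=+4,dy=+5->C; (5,9):dx=-2,dy=-5->C; (5,10):dx=+6,dy=+10->C; (6,7):dx=+11,dy=+4->C
  (6,8):dx=+8,dy=-3->D; (6,9):dx=+2,dy=-13->D; (6,10):dx=+10,dy=+2->C; (7,8):dx=-3,dy=-7->C
  (7,9):dx=-9,dy=-17->C; (7,10):dx=-1,dy=-2->C; (8,9):dx=-6,dy=-10->C; (8,10):dx=+2,dy=+5->C
  (9,10):dx=+8,dy=+15->C
Step 2: C = 33, D = 12, total pairs = 45.
Step 3: tau = (C - D)/(n(n-1)/2) = (33 - 12)/45 = 0.466667.
Step 4: Exact two-sided p-value (enumerate n! = 3628800 permutations of y under H0): p = 0.072550.
Step 5: alpha = 0.1. reject H0.

tau_b = 0.4667 (C=33, D=12), p = 0.072550, reject H0.


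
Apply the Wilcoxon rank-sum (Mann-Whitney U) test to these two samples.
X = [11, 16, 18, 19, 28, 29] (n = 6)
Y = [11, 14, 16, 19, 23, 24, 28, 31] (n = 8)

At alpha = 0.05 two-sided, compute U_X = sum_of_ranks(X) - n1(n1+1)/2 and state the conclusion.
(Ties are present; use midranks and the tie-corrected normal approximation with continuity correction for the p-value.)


Step 1: Combine and sort all 14 observations; assign midranks.
sorted (value, group): (11,X), (11,Y), (14,Y), (16,X), (16,Y), (18,X), (19,X), (19,Y), (23,Y), (24,Y), (28,X), (28,Y), (29,X), (31,Y)
ranks: 11->1.5, 11->1.5, 14->3, 16->4.5, 16->4.5, 18->6, 19->7.5, 19->7.5, 23->9, 24->10, 28->11.5, 28->11.5, 29->13, 31->14
Step 2: Rank sum for X: R1 = 1.5 + 4.5 + 6 + 7.5 + 11.5 + 13 = 44.
Step 3: U_X = R1 - n1(n1+1)/2 = 44 - 6*7/2 = 44 - 21 = 23.
       U_Y = n1*n2 - U_X = 48 - 23 = 25.
Step 4: Ties are present, so use the tie-corrected normal approximation (with continuity correction) for the p-value.
Step 5: p-value = 0.948305; compare to alpha = 0.05. fail to reject H0.

U_X = 23, p = 0.948305, fail to reject H0 at alpha = 0.05.


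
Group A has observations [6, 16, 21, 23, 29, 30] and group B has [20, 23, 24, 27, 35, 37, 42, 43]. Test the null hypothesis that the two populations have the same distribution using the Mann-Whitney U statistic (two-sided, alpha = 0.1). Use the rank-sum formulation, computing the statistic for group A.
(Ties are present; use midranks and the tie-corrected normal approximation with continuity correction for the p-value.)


Step 1: Combine and sort all 14 observations; assign midranks.
sorted (value, group): (6,X), (16,X), (20,Y), (21,X), (23,X), (23,Y), (24,Y), (27,Y), (29,X), (30,X), (35,Y), (37,Y), (42,Y), (43,Y)
ranks: 6->1, 16->2, 20->3, 21->4, 23->5.5, 23->5.5, 24->7, 27->8, 29->9, 30->10, 35->11, 37->12, 42->13, 43->14
Step 2: Rank sum for X: R1 = 1 + 2 + 4 + 5.5 + 9 + 10 = 31.5.
Step 3: U_X = R1 - n1(n1+1)/2 = 31.5 - 6*7/2 = 31.5 - 21 = 10.5.
       U_Y = n1*n2 - U_X = 48 - 10.5 = 37.5.
Step 4: Ties are present, so use the tie-corrected normal approximation (with continuity correction) for the p-value.
Step 5: p-value = 0.092930; compare to alpha = 0.1. reject H0.

U_X = 10.5, p = 0.092930, reject H0 at alpha = 0.1.


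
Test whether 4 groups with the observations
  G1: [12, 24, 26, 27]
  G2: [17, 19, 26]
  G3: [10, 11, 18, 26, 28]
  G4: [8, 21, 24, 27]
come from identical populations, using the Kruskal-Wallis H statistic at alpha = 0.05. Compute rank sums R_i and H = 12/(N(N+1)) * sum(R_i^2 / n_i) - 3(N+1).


Step 1: Combine all N = 16 observations and assign midranks.
sorted (value, group, rank): (8,G4,1), (10,G3,2), (11,G3,3), (12,G1,4), (17,G2,5), (18,G3,6), (19,G2,7), (21,G4,8), (24,G1,9.5), (24,G4,9.5), (26,G1,12), (26,G2,12), (26,G3,12), (27,G1,14.5), (27,G4,14.5), (28,G3,16)
Step 2: Sum ranks within each group.
R_1 = 40 (n_1 = 4)
R_2 = 24 (n_2 = 3)
R_3 = 39 (n_3 = 5)
R_4 = 33 (n_4 = 4)
Step 3: H = 12/(N(N+1)) * sum(R_i^2/n_i) - 3(N+1)
     = 12/(16*17) * (40^2/4 + 24^2/3 + 39^2/5 + 33^2/4) - 3*17
     = 0.044118 * 1168.45 - 51
     = 0.549265.
Step 4: Ties present; correction factor C = 1 - 36/(16^3 - 16) = 0.991176. Corrected H = 0.549265 / 0.991176 = 0.554154.
Step 5: Under H0, H ~ chi^2(3); p-value = 0.906843.
Step 6: alpha = 0.05. fail to reject H0.

H = 0.5542, df = 3, p = 0.906843, fail to reject H0.


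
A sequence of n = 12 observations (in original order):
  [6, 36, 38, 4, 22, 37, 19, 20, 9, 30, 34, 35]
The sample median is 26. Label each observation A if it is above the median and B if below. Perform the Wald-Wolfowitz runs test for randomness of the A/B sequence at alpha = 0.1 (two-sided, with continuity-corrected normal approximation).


Step 1: Compute median = 26; label A = above, B = below.
Labels in order: BAABBABBBAAA  (n_A = 6, n_B = 6)
Step 2: Count runs R = 6.
Step 3: Under H0 (random ordering), E[R] = 2*n_A*n_B/(n_A+n_B) + 1 = 2*6*6/12 + 1 = 7.0000.
        Var[R] = 2*n_A*n_B*(2*n_A*n_B - n_A - n_B) / ((n_A+n_B)^2 * (n_A+n_B-1)) = 4320/1584 = 2.7273.
        SD[R] = 1.6514.
Step 4: Continuity-corrected z = (R + 0.5 - E[R]) / SD[R] = (6 + 0.5 - 7.0000) / 1.6514 = -0.3028.
Step 5: Two-sided p-value via normal approximation = 2*(1 - Phi(|z|)) = 0.762069.
Step 6: alpha = 0.1. fail to reject H0.

R = 6, z = -0.3028, p = 0.762069, fail to reject H0.


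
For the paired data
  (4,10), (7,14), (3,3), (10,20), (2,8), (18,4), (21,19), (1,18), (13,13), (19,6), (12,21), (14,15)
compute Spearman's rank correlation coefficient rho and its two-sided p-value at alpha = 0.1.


Step 1: Rank x and y separately (midranks; no ties here).
rank(x): 4->4, 7->5, 3->3, 10->6, 2->2, 18->10, 21->12, 1->1, 13->8, 19->11, 12->7, 14->9
rank(y): 10->5, 14->7, 3->1, 20->11, 8->4, 4->2, 19->10, 18->9, 13->6, 6->3, 21->12, 15->8
Step 2: d_i = R_x(i) - R_y(i); compute d_i^2.
  (4-5)^2=1, (5-7)^2=4, (3-1)^2=4, (6-11)^2=25, (2-4)^2=4, (10-2)^2=64, (12-10)^2=4, (1-9)^2=64, (8-6)^2=4, (11-3)^2=64, (7-12)^2=25, (9-8)^2=1
sum(d^2) = 264.
Step 3: rho = 1 - 6*264 / (12*(12^2 - 1)) = 1 - 1584/1716 = 0.076923.
Step 4: Under H0, t = rho * sqrt((n-2)/(1-rho^2)) = 0.2440 ~ t(10).
Step 5: Two-sided p-value from the t-distribution with 10 df = 0.812183.
Step 6: alpha = 0.1. fail to reject H0.

rho = 0.0769, p = 0.812183, fail to reject H0 at alpha = 0.1.


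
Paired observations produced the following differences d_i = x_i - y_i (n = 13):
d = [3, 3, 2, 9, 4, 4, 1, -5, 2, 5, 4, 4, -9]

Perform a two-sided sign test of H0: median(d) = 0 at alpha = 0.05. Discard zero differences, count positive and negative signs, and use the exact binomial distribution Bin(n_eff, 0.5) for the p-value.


Step 1: Discard zero differences. Original n = 13; n_eff = number of nonzero differences = 13.
Nonzero differences (with sign): +3, +3, +2, +9, +4, +4, +1, -5, +2, +5, +4, +4, -9
Step 2: Count signs: positive = 11, negative = 2.
Step 3: Under H0: P(positive) = 0.5, so the number of positives S ~ Bin(13, 0.5).
Step 4: Two-sided exact p-value = sum of Bin(13,0.5) probabilities at or below the observed probability = 0.022461.
Step 5: alpha = 0.05. reject H0.

n_eff = 13, pos = 11, neg = 2, p = 0.022461, reject H0.


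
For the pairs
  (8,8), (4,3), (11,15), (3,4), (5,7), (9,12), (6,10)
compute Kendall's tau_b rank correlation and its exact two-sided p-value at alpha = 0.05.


Step 1: Enumerate the 21 unordered pairs (i,j) with i<j and classify each by sign(x_j-x_i) * sign(y_j-y_i).
  (1,2):dx=-4,dy=-5->C; (1,3):dx=+3,dy=+7->C; (1,4):dx=-5,dy=-4->C; (1,5):dx=-3,dy=-1->C
  (1,6):dx=+1,dy=+4->C; (1,7):dx=-2,dy=+2->D; (2,3):dx=+7,dy=+12->C; (2,4):dx=-1,dy=+1->D
  (2,5):dx=+1,dy=+4->C; (2,6):dx=+5,dy=+9->C; (2,7):dx=+2,dy=+7->C; (3,4):dx=-8,dy=-11->C
  (3,5):dx=-6,dy=-8->C; (3,6):dx=-2,dy=-3->C; (3,7):dx=-5,dy=-5->C; (4,5):dx=+2,dy=+3->C
  (4,6):dx=+6,dy=+8->C; (4,7):dx=+3,dy=+6->C; (5,6):dx=+4,dy=+5->C; (5,7):dx=+1,dy=+3->C
  (6,7):dx=-3,dy=-2->C
Step 2: C = 19, D = 2, total pairs = 21.
Step 3: tau = (C - D)/(n(n-1)/2) = (19 - 2)/21 = 0.809524.
Step 4: Exact two-sided p-value (enumerate n! = 5040 permutations of y under H0): p = 0.010714.
Step 5: alpha = 0.05. reject H0.

tau_b = 0.8095 (C=19, D=2), p = 0.010714, reject H0.


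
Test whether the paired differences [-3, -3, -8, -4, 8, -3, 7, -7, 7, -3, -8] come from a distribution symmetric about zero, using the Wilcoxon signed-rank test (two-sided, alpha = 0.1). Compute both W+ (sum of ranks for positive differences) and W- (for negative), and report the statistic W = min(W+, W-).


Step 1: Drop any zero differences (none here) and take |d_i|.
|d| = [3, 3, 8, 4, 8, 3, 7, 7, 7, 3, 8]
Step 2: Midrank |d_i| (ties get averaged ranks).
ranks: |3|->2.5, |3|->2.5, |8|->10, |4|->5, |8|->10, |3|->2.5, |7|->7, |7|->7, |7|->7, |3|->2.5, |8|->10
Step 3: Attach original signs; sum ranks with positive sign and with negative sign.
W+ = 10 + 7 + 7 = 24
W- = 2.5 + 2.5 + 10 + 5 + 2.5 + 7 + 2.5 + 10 = 42
(Check: W+ + W- = 66 should equal n(n+1)/2 = 66.)
Step 4: Test statistic W = min(W+, W-) = 24.
Step 5: Ties in |d|, so use the tie-corrected normal approximation.
        E[W] = n(n+1)/4 = 11*12/4 = 33.
        Tie groups: |d|=3 (t=4), |d|=7 (t=3), |d|=8 (t=3); sum(t^3 - t) = 108.
        Var[W] = n(n+1)(2n+1)/24 - sum(t^3-t)/48 = 3036/24 - 108/48 = 124.25.
        z = (W - E[W]) / sqrt(Var[W]) = (24 - 33) / 11.1467 = -0.8074.
        Two-sided p = 2*Phi(z) = 0.419430.
Step 6: alpha = 0.1. fail to reject H0.

W+ = 24, W- = 42, W = min = 24, p = 0.419430, fail to reject H0.


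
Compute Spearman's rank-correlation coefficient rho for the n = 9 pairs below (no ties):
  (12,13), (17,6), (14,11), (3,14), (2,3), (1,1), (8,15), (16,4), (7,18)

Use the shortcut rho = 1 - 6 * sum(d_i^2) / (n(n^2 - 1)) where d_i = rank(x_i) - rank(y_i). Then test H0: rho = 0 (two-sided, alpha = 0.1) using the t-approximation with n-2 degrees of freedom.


Step 1: Rank x and y separately (midranks; no ties here).
rank(x): 12->6, 17->9, 14->7, 3->3, 2->2, 1->1, 8->5, 16->8, 7->4
rank(y): 13->6, 6->4, 11->5, 14->7, 3->2, 1->1, 15->8, 4->3, 18->9
Step 2: d_i = R_x(i) - R_y(i); compute d_i^2.
  (6-6)^2=0, (9-4)^2=25, (7-5)^2=4, (3-7)^2=16, (2-2)^2=0, (1-1)^2=0, (5-8)^2=9, (8-3)^2=25, (4-9)^2=25
sum(d^2) = 104.
Step 3: rho = 1 - 6*104 / (9*(9^2 - 1)) = 1 - 624/720 = 0.133333.
Step 4: Under H0, t = rho * sqrt((n-2)/(1-rho^2)) = 0.3559 ~ t(7).
Step 5: Two-sided p-value from the t-distribution with 7 df = 0.732368.
Step 6: alpha = 0.1. fail to reject H0.

rho = 0.1333, p = 0.732368, fail to reject H0 at alpha = 0.1.


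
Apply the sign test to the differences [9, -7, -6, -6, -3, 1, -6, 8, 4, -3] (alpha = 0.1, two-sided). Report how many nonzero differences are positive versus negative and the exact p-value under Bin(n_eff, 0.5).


Step 1: Discard zero differences. Original n = 10; n_eff = number of nonzero differences = 10.
Nonzero differences (with sign): +9, -7, -6, -6, -3, +1, -6, +8, +4, -3
Step 2: Count signs: positive = 4, negative = 6.
Step 3: Under H0: P(positive) = 0.5, so the number of positives S ~ Bin(10, 0.5).
Step 4: Two-sided exact p-value = sum of Bin(10,0.5) probabilities at or below the observed probability = 0.753906.
Step 5: alpha = 0.1. fail to reject H0.

n_eff = 10, pos = 4, neg = 6, p = 0.753906, fail to reject H0.


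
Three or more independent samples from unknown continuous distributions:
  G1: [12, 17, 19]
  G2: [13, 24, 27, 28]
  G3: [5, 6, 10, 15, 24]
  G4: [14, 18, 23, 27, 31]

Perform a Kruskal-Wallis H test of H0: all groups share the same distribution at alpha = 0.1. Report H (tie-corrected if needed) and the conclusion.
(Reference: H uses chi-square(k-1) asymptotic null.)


Step 1: Combine all N = 17 observations and assign midranks.
sorted (value, group, rank): (5,G3,1), (6,G3,2), (10,G3,3), (12,G1,4), (13,G2,5), (14,G4,6), (15,G3,7), (17,G1,8), (18,G4,9), (19,G1,10), (23,G4,11), (24,G2,12.5), (24,G3,12.5), (27,G2,14.5), (27,G4,14.5), (28,G2,16), (31,G4,17)
Step 2: Sum ranks within each group.
R_1 = 22 (n_1 = 3)
R_2 = 48 (n_2 = 4)
R_3 = 25.5 (n_3 = 5)
R_4 = 57.5 (n_4 = 5)
Step 3: H = 12/(N(N+1)) * sum(R_i^2/n_i) - 3(N+1)
     = 12/(17*18) * (22^2/3 + 48^2/4 + 25.5^2/5 + 57.5^2/5) - 3*18
     = 0.039216 * 1528.63 - 54
     = 5.946405.
Step 4: Ties present; correction factor C = 1 - 12/(17^3 - 17) = 0.997549. Corrected H = 5.946405 / 0.997549 = 5.961016.
Step 5: Under H0, H ~ chi^2(3); p-value = 0.113522.
Step 6: alpha = 0.1. fail to reject H0.

H = 5.9610, df = 3, p = 0.113522, fail to reject H0.


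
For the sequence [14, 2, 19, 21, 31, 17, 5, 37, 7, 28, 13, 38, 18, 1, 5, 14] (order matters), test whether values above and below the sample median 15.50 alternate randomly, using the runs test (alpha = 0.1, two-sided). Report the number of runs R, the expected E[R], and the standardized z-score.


Step 1: Compute median = 15.50; label A = above, B = below.
Labels in order: BBAAAABABABAABBB  (n_A = 8, n_B = 8)
Step 2: Count runs R = 9.
Step 3: Under H0 (random ordering), E[R] = 2*n_A*n_B/(n_A+n_B) + 1 = 2*8*8/16 + 1 = 9.0000.
        Var[R] = 2*n_A*n_B*(2*n_A*n_B - n_A - n_B) / ((n_A+n_B)^2 * (n_A+n_B-1)) = 14336/3840 = 3.7333.
        SD[R] = 1.9322.
Step 4: R = E[R], so z = 0 with no continuity correction.
Step 5: Two-sided p-value via normal approximation = 2*(1 - Phi(|z|)) = 1.000000.
Step 6: alpha = 0.1. fail to reject H0.

R = 9, z = 0.0000, p = 1.000000, fail to reject H0.


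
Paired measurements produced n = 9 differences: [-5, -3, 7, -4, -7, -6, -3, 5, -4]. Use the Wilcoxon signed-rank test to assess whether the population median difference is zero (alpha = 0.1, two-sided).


Step 1: Drop any zero differences (none here) and take |d_i|.
|d| = [5, 3, 7, 4, 7, 6, 3, 5, 4]
Step 2: Midrank |d_i| (ties get averaged ranks).
ranks: |5|->5.5, |3|->1.5, |7|->8.5, |4|->3.5, |7|->8.5, |6|->7, |3|->1.5, |5|->5.5, |4|->3.5
Step 3: Attach original signs; sum ranks with positive sign and with negative sign.
W+ = 8.5 + 5.5 = 14
W- = 5.5 + 1.5 + 3.5 + 8.5 + 7 + 1.5 + 3.5 = 31
(Check: W+ + W- = 45 should equal n(n+1)/2 = 45.)
Step 4: Test statistic W = min(W+, W-) = 14.
Step 5: Ties in |d|, so use the tie-corrected normal approximation.
        E[W] = n(n+1)/4 = 9*10/4 = 22.5.
        Tie groups: |d|=3 (t=2), |d|=4 (t=2), |d|=5 (t=2), |d|=7 (t=2); sum(t^3 - t) = 24.
        Var[W] = n(n+1)(2n+1)/24 - sum(t^3-t)/48 = 1710/24 - 24/48 = 70.75.
        z = (W - E[W]) / sqrt(Var[W]) = (14 - 22.5) / 8.4113 = -1.0105.
        Two-sided p = 2*Phi(z) = 0.312234.
Step 6: alpha = 0.1. fail to reject H0.

W+ = 14, W- = 31, W = min = 14, p = 0.312234, fail to reject H0.


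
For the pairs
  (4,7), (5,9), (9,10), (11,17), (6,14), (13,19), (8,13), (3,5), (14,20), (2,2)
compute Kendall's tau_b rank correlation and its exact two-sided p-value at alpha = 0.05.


Step 1: Enumerate the 45 unordered pairs (i,j) with i<j and classify each by sign(x_j-x_i) * sign(y_j-y_i).
  (1,2):dx=+1,dy=+2->C; (1,3):dx=+5,dy=+3->C; (1,4):dx=+7,dy=+10->C; (1,5):dx=+2,dy=+7->C
  (1,6):dx=+9,dy=+12->C; (1,7):dx=+4,dy=+6->C; (1,8):dx=-1,dy=-2->C; (1,9):dx=+10,dy=+13->C
  (1,10):dx=-2,dy=-5->C; (2,3):dx=+4,dy=+1->C; (2,4):dx=+6,dy=+8->C; (2,5):dx=+1,dy=+5->C
  (2,6):dx=+8,dy=+10->C; (2,7):dx=+3,dy=+4->C; (2,8):dx=-2,dy=-4->C; (2,9):dx=+9,dy=+11->C
  (2,10):dx=-3,dy=-7->C; (3,4):dx=+2,dy=+7->C; (3,5):dx=-3,dy=+4->D; (3,6):dx=+4,dy=+9->C
  (3,7):dx=-1,dy=+3->D; (3,8):dx=-6,dy=-5->C; (3,9):dx=+5,dy=+10->C; (3,10):dx=-7,dy=-8->C
  (4,5):dx=-5,dy=-3->C; (4,6):dx=+2,dy=+2->C; (4,7):dx=-3,dy=-4->C; (4,8):dx=-8,dy=-12->C
  (4,9):dx=+3,dy=+3->C; (4,10):dx=-9,dy=-15->C; (5,6):dx=+7,dy=+5->C; (5,7):dx=+2,dy=-1->D
  (5,8):dx=-3,dy=-9->C; (5,9):dx=+8,dy=+6->C; (5,10):dx=-4,dy=-12->C; (6,7):dx=-5,dy=-6->C
  (6,8):dx=-10,dy=-14->C; (6,9):dx=+1,dy=+1->C; (6,10):dx=-11,dy=-17->C; (7,8):dx=-5,dy=-8->C
  (7,9):dx=+6,dy=+7->C; (7,10):dx=-6,dy=-11->C; (8,9):dx=+11,dy=+15->C; (8,10):dx=-1,dy=-3->C
  (9,10):dx=-12,dy=-18->C
Step 2: C = 42, D = 3, total pairs = 45.
Step 3: tau = (C - D)/(n(n-1)/2) = (42 - 3)/45 = 0.866667.
Step 4: Exact two-sided p-value (enumerate n! = 3628800 permutations of y under H0): p = 0.000115.
Step 5: alpha = 0.05. reject H0.

tau_b = 0.8667 (C=42, D=3), p = 0.000115, reject H0.


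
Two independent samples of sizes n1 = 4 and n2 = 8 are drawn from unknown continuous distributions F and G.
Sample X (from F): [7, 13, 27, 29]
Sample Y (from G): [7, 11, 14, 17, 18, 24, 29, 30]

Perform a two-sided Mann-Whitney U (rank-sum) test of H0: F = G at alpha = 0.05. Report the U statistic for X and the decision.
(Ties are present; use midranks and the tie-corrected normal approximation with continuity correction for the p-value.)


Step 1: Combine and sort all 12 observations; assign midranks.
sorted (value, group): (7,X), (7,Y), (11,Y), (13,X), (14,Y), (17,Y), (18,Y), (24,Y), (27,X), (29,X), (29,Y), (30,Y)
ranks: 7->1.5, 7->1.5, 11->3, 13->4, 14->5, 17->6, 18->7, 24->8, 27->9, 29->10.5, 29->10.5, 30->12
Step 2: Rank sum for X: R1 = 1.5 + 4 + 9 + 10.5 = 25.
Step 3: U_X = R1 - n1(n1+1)/2 = 25 - 4*5/2 = 25 - 10 = 15.
       U_Y = n1*n2 - U_X = 32 - 15 = 17.
Step 4: Ties are present, so use the tie-corrected normal approximation (with continuity correction) for the p-value.
Step 5: p-value = 0.932087; compare to alpha = 0.05. fail to reject H0.

U_X = 15, p = 0.932087, fail to reject H0 at alpha = 0.05.


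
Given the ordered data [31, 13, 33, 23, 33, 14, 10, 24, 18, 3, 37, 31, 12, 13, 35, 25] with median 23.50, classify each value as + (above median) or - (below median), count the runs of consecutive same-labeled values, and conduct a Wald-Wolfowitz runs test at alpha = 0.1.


Step 1: Compute median = 23.50; label A = above, B = below.
Labels in order: ABABABBABBAABBAA  (n_A = 8, n_B = 8)
Step 2: Count runs R = 11.
Step 3: Under H0 (random ordering), E[R] = 2*n_A*n_B/(n_A+n_B) + 1 = 2*8*8/16 + 1 = 9.0000.
        Var[R] = 2*n_A*n_B*(2*n_A*n_B - n_A - n_B) / ((n_A+n_B)^2 * (n_A+n_B-1)) = 14336/3840 = 3.7333.
        SD[R] = 1.9322.
Step 4: Continuity-corrected z = (R - 0.5 - E[R]) / SD[R] = (11 - 0.5 - 9.0000) / 1.9322 = 0.7763.
Step 5: Two-sided p-value via normal approximation = 2*(1 - Phi(|z|)) = 0.437558.
Step 6: alpha = 0.1. fail to reject H0.

R = 11, z = 0.7763, p = 0.437558, fail to reject H0.


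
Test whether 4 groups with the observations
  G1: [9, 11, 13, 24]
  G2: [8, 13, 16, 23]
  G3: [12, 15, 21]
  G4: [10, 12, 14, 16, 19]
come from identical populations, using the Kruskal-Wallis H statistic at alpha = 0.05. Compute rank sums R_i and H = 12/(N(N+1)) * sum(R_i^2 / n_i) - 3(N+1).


Step 1: Combine all N = 16 observations and assign midranks.
sorted (value, group, rank): (8,G2,1), (9,G1,2), (10,G4,3), (11,G1,4), (12,G3,5.5), (12,G4,5.5), (13,G1,7.5), (13,G2,7.5), (14,G4,9), (15,G3,10), (16,G2,11.5), (16,G4,11.5), (19,G4,13), (21,G3,14), (23,G2,15), (24,G1,16)
Step 2: Sum ranks within each group.
R_1 = 29.5 (n_1 = 4)
R_2 = 35 (n_2 = 4)
R_3 = 29.5 (n_3 = 3)
R_4 = 42 (n_4 = 5)
Step 3: H = 12/(N(N+1)) * sum(R_i^2/n_i) - 3(N+1)
     = 12/(16*17) * (29.5^2/4 + 35^2/4 + 29.5^2/3 + 42^2/5) - 3*17
     = 0.044118 * 1166.7 - 51
     = 0.471875.
Step 4: Ties present; correction factor C = 1 - 18/(16^3 - 16) = 0.995588. Corrected H = 0.471875 / 0.995588 = 0.473966.
Step 5: Under H0, H ~ chi^2(3); p-value = 0.924573.
Step 6: alpha = 0.05. fail to reject H0.

H = 0.4740, df = 3, p = 0.924573, fail to reject H0.


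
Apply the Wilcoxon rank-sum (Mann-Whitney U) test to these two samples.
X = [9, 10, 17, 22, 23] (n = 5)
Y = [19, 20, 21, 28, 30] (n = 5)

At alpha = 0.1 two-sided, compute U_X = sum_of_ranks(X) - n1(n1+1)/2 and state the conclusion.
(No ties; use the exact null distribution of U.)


Step 1: Combine and sort all 10 observations; assign midranks.
sorted (value, group): (9,X), (10,X), (17,X), (19,Y), (20,Y), (21,Y), (22,X), (23,X), (28,Y), (30,Y)
ranks: 9->1, 10->2, 17->3, 19->4, 20->5, 21->6, 22->7, 23->8, 28->9, 30->10
Step 2: Rank sum for X: R1 = 1 + 2 + 3 + 7 + 8 = 21.
Step 3: U_X = R1 - n1(n1+1)/2 = 21 - 5*6/2 = 21 - 15 = 6.
       U_Y = n1*n2 - U_X = 25 - 6 = 19.
Step 4: No ties, so the exact null distribution of U (based on enumerating the C(10,5) = 252 equally likely rank assignments) gives the two-sided p-value.
Step 5: p-value = 0.222222; compare to alpha = 0.1. fail to reject H0.

U_X = 6, p = 0.222222, fail to reject H0 at alpha = 0.1.


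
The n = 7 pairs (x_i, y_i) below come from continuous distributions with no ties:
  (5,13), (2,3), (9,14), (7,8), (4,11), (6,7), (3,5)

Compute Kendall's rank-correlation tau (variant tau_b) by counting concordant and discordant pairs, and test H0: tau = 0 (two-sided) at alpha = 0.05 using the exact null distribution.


Step 1: Enumerate the 21 unordered pairs (i,j) with i<j and classify each by sign(x_j-x_i) * sign(y_j-y_i).
  (1,2):dx=-3,dy=-10->C; (1,3):dx=+4,dy=+1->C; (1,4):dx=+2,dy=-5->D; (1,5):dx=-1,dy=-2->C
  (1,6):dx=+1,dy=-6->D; (1,7):dx=-2,dy=-8->C; (2,3):dx=+7,dy=+11->C; (2,4):dx=+5,dy=+5->C
  (2,5):dx=+2,dy=+8->C; (2,6):dx=+4,dy=+4->C; (2,7):dx=+1,dy=+2->C; (3,4):dx=-2,dy=-6->C
  (3,5):dx=-5,dy=-3->C; (3,6):dx=-3,dy=-7->C; (3,7):dx=-6,dy=-9->C; (4,5):dx=-3,dy=+3->D
  (4,6):dx=-1,dy=-1->C; (4,7):dx=-4,dy=-3->C; (5,6):dx=+2,dy=-4->D; (5,7):dx=-1,dy=-6->C
  (6,7):dx=-3,dy=-2->C
Step 2: C = 17, D = 4, total pairs = 21.
Step 3: tau = (C - D)/(n(n-1)/2) = (17 - 4)/21 = 0.619048.
Step 4: Exact two-sided p-value (enumerate n! = 5040 permutations of y under H0): p = 0.069048.
Step 5: alpha = 0.05. fail to reject H0.

tau_b = 0.6190 (C=17, D=4), p = 0.069048, fail to reject H0.


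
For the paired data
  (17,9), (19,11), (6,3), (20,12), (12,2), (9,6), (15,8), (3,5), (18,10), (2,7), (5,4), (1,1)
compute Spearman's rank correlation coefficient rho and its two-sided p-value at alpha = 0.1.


Step 1: Rank x and y separately (midranks; no ties here).
rank(x): 17->9, 19->11, 6->5, 20->12, 12->7, 9->6, 15->8, 3->3, 18->10, 2->2, 5->4, 1->1
rank(y): 9->9, 11->11, 3->3, 12->12, 2->2, 6->6, 8->8, 5->5, 10->10, 7->7, 4->4, 1->1
Step 2: d_i = R_x(i) - R_y(i); compute d_i^2.
  (9-9)^2=0, (11-11)^2=0, (5-3)^2=4, (12-12)^2=0, (7-2)^2=25, (6-6)^2=0, (8-8)^2=0, (3-5)^2=4, (10-10)^2=0, (2-7)^2=25, (4-4)^2=0, (1-1)^2=0
sum(d^2) = 58.
Step 3: rho = 1 - 6*58 / (12*(12^2 - 1)) = 1 - 348/1716 = 0.797203.
Step 4: Under H0, t = rho * sqrt((n-2)/(1-rho^2)) = 4.1758 ~ t(10).
Step 5: Two-sided p-value from the t-distribution with 10 df = 0.001900.
Step 6: alpha = 0.1. reject H0.

rho = 0.7972, p = 0.001900, reject H0 at alpha = 0.1.


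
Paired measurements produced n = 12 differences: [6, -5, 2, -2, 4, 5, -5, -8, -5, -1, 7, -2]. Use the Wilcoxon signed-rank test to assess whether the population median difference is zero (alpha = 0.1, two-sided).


Step 1: Drop any zero differences (none here) and take |d_i|.
|d| = [6, 5, 2, 2, 4, 5, 5, 8, 5, 1, 7, 2]
Step 2: Midrank |d_i| (ties get averaged ranks).
ranks: |6|->10, |5|->7.5, |2|->3, |2|->3, |4|->5, |5|->7.5, |5|->7.5, |8|->12, |5|->7.5, |1|->1, |7|->11, |2|->3
Step 3: Attach original signs; sum ranks with positive sign and with negative sign.
W+ = 10 + 3 + 5 + 7.5 + 11 = 36.5
W- = 7.5 + 3 + 7.5 + 12 + 7.5 + 1 + 3 = 41.5
(Check: W+ + W- = 78 should equal n(n+1)/2 = 78.)
Step 4: Test statistic W = min(W+, W-) = 36.5.
Step 5: Ties in |d|, so use the tie-corrected normal approximation.
        E[W] = n(n+1)/4 = 12*13/4 = 39.
        Tie groups: |d|=2 (t=3), |d|=5 (t=4); sum(t^3 - t) = 84.
        Var[W] = n(n+1)(2n+1)/24 - sum(t^3-t)/48 = 3900/24 - 84/48 = 160.75.
        z = (W - E[W]) / sqrt(Var[W]) = (36.5 - 39) / 12.6787 = -0.1972.
        Two-sided p = 2*Phi(z) = 0.843686.
Step 6: alpha = 0.1. fail to reject H0.

W+ = 36.5, W- = 41.5, W = min = 36.5, p = 0.843686, fail to reject H0.


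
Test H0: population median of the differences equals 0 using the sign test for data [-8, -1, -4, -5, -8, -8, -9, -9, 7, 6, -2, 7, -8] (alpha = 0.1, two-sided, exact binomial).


Step 1: Discard zero differences. Original n = 13; n_eff = number of nonzero differences = 13.
Nonzero differences (with sign): -8, -1, -4, -5, -8, -8, -9, -9, +7, +6, -2, +7, -8
Step 2: Count signs: positive = 3, negative = 10.
Step 3: Under H0: P(positive) = 0.5, so the number of positives S ~ Bin(13, 0.5).
Step 4: Two-sided exact p-value = sum of Bin(13,0.5) probabilities at or below the observed probability = 0.092285.
Step 5: alpha = 0.1. reject H0.

n_eff = 13, pos = 3, neg = 10, p = 0.092285, reject H0.


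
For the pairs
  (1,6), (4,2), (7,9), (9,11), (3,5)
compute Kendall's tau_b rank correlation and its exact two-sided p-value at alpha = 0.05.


Step 1: Enumerate the 10 unordered pairs (i,j) with i<j and classify each by sign(x_j-x_i) * sign(y_j-y_i).
  (1,2):dx=+3,dy=-4->D; (1,3):dx=+6,dy=+3->C; (1,4):dx=+8,dy=+5->C; (1,5):dx=+2,dy=-1->D
  (2,3):dx=+3,dy=+7->C; (2,4):dx=+5,dy=+9->C; (2,5):dx=-1,dy=+3->D; (3,4):dx=+2,dy=+2->C
  (3,5):dx=-4,dy=-4->C; (4,5):dx=-6,dy=-6->C
Step 2: C = 7, D = 3, total pairs = 10.
Step 3: tau = (C - D)/(n(n-1)/2) = (7 - 3)/10 = 0.400000.
Step 4: Exact two-sided p-value (enumerate n! = 120 permutations of y under H0): p = 0.483333.
Step 5: alpha = 0.05. fail to reject H0.

tau_b = 0.4000 (C=7, D=3), p = 0.483333, fail to reject H0.


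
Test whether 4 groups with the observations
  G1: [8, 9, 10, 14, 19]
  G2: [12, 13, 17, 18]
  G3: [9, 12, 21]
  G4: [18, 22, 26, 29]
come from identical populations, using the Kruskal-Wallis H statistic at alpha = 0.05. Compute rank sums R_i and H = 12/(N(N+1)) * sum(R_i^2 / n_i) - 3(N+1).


Step 1: Combine all N = 16 observations and assign midranks.
sorted (value, group, rank): (8,G1,1), (9,G1,2.5), (9,G3,2.5), (10,G1,4), (12,G2,5.5), (12,G3,5.5), (13,G2,7), (14,G1,8), (17,G2,9), (18,G2,10.5), (18,G4,10.5), (19,G1,12), (21,G3,13), (22,G4,14), (26,G4,15), (29,G4,16)
Step 2: Sum ranks within each group.
R_1 = 27.5 (n_1 = 5)
R_2 = 32 (n_2 = 4)
R_3 = 21 (n_3 = 3)
R_4 = 55.5 (n_4 = 4)
Step 3: H = 12/(N(N+1)) * sum(R_i^2/n_i) - 3(N+1)
     = 12/(16*17) * (27.5^2/5 + 32^2/4 + 21^2/3 + 55.5^2/4) - 3*17
     = 0.044118 * 1324.31 - 51
     = 7.425551.
Step 4: Ties present; correction factor C = 1 - 18/(16^3 - 16) = 0.995588. Corrected H = 7.425551 / 0.995588 = 7.458456.
Step 5: Under H0, H ~ chi^2(3); p-value = 0.058636.
Step 6: alpha = 0.05. fail to reject H0.

H = 7.4585, df = 3, p = 0.058636, fail to reject H0.


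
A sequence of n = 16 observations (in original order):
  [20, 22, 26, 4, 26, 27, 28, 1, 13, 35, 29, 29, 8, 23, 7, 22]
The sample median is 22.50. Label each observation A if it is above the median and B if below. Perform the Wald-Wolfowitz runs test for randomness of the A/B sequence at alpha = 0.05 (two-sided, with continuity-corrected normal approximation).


Step 1: Compute median = 22.50; label A = above, B = below.
Labels in order: BBABAAABBAAABABB  (n_A = 8, n_B = 8)
Step 2: Count runs R = 9.
Step 3: Under H0 (random ordering), E[R] = 2*n_A*n_B/(n_A+n_B) + 1 = 2*8*8/16 + 1 = 9.0000.
        Var[R] = 2*n_A*n_B*(2*n_A*n_B - n_A - n_B) / ((n_A+n_B)^2 * (n_A+n_B-1)) = 14336/3840 = 3.7333.
        SD[R] = 1.9322.
Step 4: R = E[R], so z = 0 with no continuity correction.
Step 5: Two-sided p-value via normal approximation = 2*(1 - Phi(|z|)) = 1.000000.
Step 6: alpha = 0.05. fail to reject H0.

R = 9, z = 0.0000, p = 1.000000, fail to reject H0.


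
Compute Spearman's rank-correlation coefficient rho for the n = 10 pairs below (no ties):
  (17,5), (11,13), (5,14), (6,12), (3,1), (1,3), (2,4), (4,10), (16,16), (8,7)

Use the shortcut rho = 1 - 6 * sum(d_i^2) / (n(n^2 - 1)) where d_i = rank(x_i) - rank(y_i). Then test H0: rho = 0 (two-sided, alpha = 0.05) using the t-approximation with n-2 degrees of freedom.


Step 1: Rank x and y separately (midranks; no ties here).
rank(x): 17->10, 11->8, 5->5, 6->6, 3->3, 1->1, 2->2, 4->4, 16->9, 8->7
rank(y): 5->4, 13->8, 14->9, 12->7, 1->1, 3->2, 4->3, 10->6, 16->10, 7->5
Step 2: d_i = R_x(i) - R_y(i); compute d_i^2.
  (10-4)^2=36, (8-8)^2=0, (5-9)^2=16, (6-7)^2=1, (3-1)^2=4, (1-2)^2=1, (2-3)^2=1, (4-6)^2=4, (9-10)^2=1, (7-5)^2=4
sum(d^2) = 68.
Step 3: rho = 1 - 6*68 / (10*(10^2 - 1)) = 1 - 408/990 = 0.587879.
Step 4: Under H0, t = rho * sqrt((n-2)/(1-rho^2)) = 2.0555 ~ t(8).
Step 5: Two-sided p-value from the t-distribution with 8 df = 0.073878.
Step 6: alpha = 0.05. fail to reject H0.

rho = 0.5879, p = 0.073878, fail to reject H0 at alpha = 0.05.


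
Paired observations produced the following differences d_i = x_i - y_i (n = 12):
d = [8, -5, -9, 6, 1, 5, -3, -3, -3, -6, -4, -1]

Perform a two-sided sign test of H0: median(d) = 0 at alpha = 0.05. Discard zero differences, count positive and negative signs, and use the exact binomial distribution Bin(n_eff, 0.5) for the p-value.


Step 1: Discard zero differences. Original n = 12; n_eff = number of nonzero differences = 12.
Nonzero differences (with sign): +8, -5, -9, +6, +1, +5, -3, -3, -3, -6, -4, -1
Step 2: Count signs: positive = 4, negative = 8.
Step 3: Under H0: P(positive) = 0.5, so the number of positives S ~ Bin(12, 0.5).
Step 4: Two-sided exact p-value = sum of Bin(12,0.5) probabilities at or below the observed probability = 0.387695.
Step 5: alpha = 0.05. fail to reject H0.

n_eff = 12, pos = 4, neg = 8, p = 0.387695, fail to reject H0.


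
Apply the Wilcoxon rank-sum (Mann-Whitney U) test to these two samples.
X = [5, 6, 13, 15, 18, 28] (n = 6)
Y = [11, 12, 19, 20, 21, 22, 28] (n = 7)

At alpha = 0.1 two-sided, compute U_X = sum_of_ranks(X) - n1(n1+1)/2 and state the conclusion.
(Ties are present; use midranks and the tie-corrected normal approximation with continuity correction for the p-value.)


Step 1: Combine and sort all 13 observations; assign midranks.
sorted (value, group): (5,X), (6,X), (11,Y), (12,Y), (13,X), (15,X), (18,X), (19,Y), (20,Y), (21,Y), (22,Y), (28,X), (28,Y)
ranks: 5->1, 6->2, 11->3, 12->4, 13->5, 15->6, 18->7, 19->8, 20->9, 21->10, 22->11, 28->12.5, 28->12.5
Step 2: Rank sum for X: R1 = 1 + 2 + 5 + 6 + 7 + 12.5 = 33.5.
Step 3: U_X = R1 - n1(n1+1)/2 = 33.5 - 6*7/2 = 33.5 - 21 = 12.5.
       U_Y = n1*n2 - U_X = 42 - 12.5 = 29.5.
Step 4: Ties are present, so use the tie-corrected normal approximation (with continuity correction) for the p-value.
Step 5: p-value = 0.252445; compare to alpha = 0.1. fail to reject H0.

U_X = 12.5, p = 0.252445, fail to reject H0 at alpha = 0.1.


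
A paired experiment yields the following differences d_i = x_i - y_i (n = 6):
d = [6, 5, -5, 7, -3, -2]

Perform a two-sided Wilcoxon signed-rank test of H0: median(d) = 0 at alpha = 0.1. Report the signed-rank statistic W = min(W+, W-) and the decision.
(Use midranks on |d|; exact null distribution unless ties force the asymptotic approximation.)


Step 1: Drop any zero differences (none here) and take |d_i|.
|d| = [6, 5, 5, 7, 3, 2]
Step 2: Midrank |d_i| (ties get averaged ranks).
ranks: |6|->5, |5|->3.5, |5|->3.5, |7|->6, |3|->2, |2|->1
Step 3: Attach original signs; sum ranks with positive sign and with negative sign.
W+ = 5 + 3.5 + 6 = 14.5
W- = 3.5 + 2 + 1 = 6.5
(Check: W+ + W- = 21 should equal n(n+1)/2 = 21.)
Step 4: Test statistic W = min(W+, W-) = 6.5.
Step 5: Ties in |d|, so use the tie-corrected normal approximation.
        E[W] = n(n+1)/4 = 6*7/4 = 10.5.
        Tie groups: |d|=5 (t=2); sum(t^3 - t) = 6.
        Var[W] = n(n+1)(2n+1)/24 - sum(t^3-t)/48 = 546/24 - 6/48 = 22.625.
        z = (W - E[W]) / sqrt(Var[W]) = (6.5 - 10.5) / 4.7566 = -0.8409.
        Two-sided p = 2*Phi(z) = 0.400381.
Step 6: alpha = 0.1. fail to reject H0.

W+ = 14.5, W- = 6.5, W = min = 6.5, p = 0.400381, fail to reject H0.


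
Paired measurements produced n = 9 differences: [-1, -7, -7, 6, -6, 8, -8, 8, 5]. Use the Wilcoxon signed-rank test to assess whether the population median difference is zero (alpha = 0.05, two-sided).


Step 1: Drop any zero differences (none here) and take |d_i|.
|d| = [1, 7, 7, 6, 6, 8, 8, 8, 5]
Step 2: Midrank |d_i| (ties get averaged ranks).
ranks: |1|->1, |7|->5.5, |7|->5.5, |6|->3.5, |6|->3.5, |8|->8, |8|->8, |8|->8, |5|->2
Step 3: Attach original signs; sum ranks with positive sign and with negative sign.
W+ = 3.5 + 8 + 8 + 2 = 21.5
W- = 1 + 5.5 + 5.5 + 3.5 + 8 = 23.5
(Check: W+ + W- = 45 should equal n(n+1)/2 = 45.)
Step 4: Test statistic W = min(W+, W-) = 21.5.
Step 5: Ties in |d|, so use the tie-corrected normal approximation.
        E[W] = n(n+1)/4 = 9*10/4 = 22.5.
        Tie groups: |d|=6 (t=2), |d|=7 (t=2), |d|=8 (t=3); sum(t^3 - t) = 36.
        Var[W] = n(n+1)(2n+1)/24 - sum(t^3-t)/48 = 1710/24 - 36/48 = 70.5.
        z = (W - E[W]) / sqrt(Var[W]) = (21.5 - 22.5) / 8.3964 = -0.1191.
        Two-sided p = 2*Phi(z) = 0.905198.
Step 6: alpha = 0.05. fail to reject H0.

W+ = 21.5, W- = 23.5, W = min = 21.5, p = 0.905198, fail to reject H0.
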